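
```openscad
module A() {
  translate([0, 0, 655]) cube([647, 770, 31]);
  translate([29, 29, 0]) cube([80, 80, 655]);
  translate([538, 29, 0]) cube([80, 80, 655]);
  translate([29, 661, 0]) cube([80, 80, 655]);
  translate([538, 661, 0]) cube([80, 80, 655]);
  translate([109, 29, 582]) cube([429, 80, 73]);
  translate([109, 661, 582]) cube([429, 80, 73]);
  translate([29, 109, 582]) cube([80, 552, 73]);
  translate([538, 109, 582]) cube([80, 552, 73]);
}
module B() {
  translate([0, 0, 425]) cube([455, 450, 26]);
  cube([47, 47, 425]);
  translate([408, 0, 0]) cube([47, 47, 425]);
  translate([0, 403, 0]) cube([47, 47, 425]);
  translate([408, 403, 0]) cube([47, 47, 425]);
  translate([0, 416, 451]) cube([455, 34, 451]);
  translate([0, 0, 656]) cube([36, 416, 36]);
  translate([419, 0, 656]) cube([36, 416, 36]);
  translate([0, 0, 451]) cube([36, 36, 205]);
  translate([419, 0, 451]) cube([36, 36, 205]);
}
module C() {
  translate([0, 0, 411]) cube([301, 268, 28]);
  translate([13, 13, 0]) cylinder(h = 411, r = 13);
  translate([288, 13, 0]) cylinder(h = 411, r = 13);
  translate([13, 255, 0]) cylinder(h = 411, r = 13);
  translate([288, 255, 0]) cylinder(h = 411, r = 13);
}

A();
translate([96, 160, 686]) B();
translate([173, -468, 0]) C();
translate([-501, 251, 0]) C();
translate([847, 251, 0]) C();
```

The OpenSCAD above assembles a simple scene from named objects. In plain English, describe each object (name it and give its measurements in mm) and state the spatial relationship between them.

A is a rectangular dining table. The top is 647×770×31 mm with its upper surface at z = 686 mm. It stands on four 80×80 mm square legs, each inset 29 mm from the nearest pair of top edges, running from the floor to the underside of the top. Four apron rails, 80 mm thick and 73 mm tall, run between adjacent legs with their top edges flush with the underside of the top and their outer faces flush with the legs' outer faces.

B is a chair: 455×450 mm seat, 26 mm thick, top at z = 451 mm, on four 47 mm square corner legs flush with the seat edges. A 34 mm thick backrest slab spans the full seat width, extending 451 mm above the seat top, its back face flush with the seat's +y edge. Two armrests of 36×36 mm section run along each side from the seat's front edge to the front of the backrest, top faces 241 mm above the seat top and outer faces flush with the seat's x-edges; a 36×36 mm post under the front of each armrest stands on the seat at the front corner.

C is a simple wooden stool: a rectangular seat 301 mm (x) by 268 mm (y), 28 mm thick, top face at z = 439 mm, on four round legs, each 26 mm in diameter. The legs rest on z = 0, each leg's axis is inset half a diameter from the nearest pair of seat edges (so the leg's bounding box is flush with the corner).

The chair is on top of the table, centred. Three stools sit around the table at the −y, −x, +x sides.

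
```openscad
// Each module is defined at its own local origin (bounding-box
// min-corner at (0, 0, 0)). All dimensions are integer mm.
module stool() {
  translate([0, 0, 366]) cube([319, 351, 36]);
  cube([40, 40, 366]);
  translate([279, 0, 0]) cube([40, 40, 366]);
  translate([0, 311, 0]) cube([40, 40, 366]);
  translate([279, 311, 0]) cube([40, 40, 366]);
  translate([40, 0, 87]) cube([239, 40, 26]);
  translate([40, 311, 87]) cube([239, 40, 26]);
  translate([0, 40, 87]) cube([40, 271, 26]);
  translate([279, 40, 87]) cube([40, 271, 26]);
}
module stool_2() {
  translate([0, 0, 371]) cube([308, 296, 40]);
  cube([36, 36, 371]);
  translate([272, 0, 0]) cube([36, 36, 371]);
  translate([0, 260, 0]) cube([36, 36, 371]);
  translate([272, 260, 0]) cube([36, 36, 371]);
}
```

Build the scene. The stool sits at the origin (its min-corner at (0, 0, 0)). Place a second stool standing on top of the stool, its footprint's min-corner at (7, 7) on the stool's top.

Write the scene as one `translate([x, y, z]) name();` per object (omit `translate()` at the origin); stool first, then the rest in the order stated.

stool();
translate([7, 7, 402]) stool_2();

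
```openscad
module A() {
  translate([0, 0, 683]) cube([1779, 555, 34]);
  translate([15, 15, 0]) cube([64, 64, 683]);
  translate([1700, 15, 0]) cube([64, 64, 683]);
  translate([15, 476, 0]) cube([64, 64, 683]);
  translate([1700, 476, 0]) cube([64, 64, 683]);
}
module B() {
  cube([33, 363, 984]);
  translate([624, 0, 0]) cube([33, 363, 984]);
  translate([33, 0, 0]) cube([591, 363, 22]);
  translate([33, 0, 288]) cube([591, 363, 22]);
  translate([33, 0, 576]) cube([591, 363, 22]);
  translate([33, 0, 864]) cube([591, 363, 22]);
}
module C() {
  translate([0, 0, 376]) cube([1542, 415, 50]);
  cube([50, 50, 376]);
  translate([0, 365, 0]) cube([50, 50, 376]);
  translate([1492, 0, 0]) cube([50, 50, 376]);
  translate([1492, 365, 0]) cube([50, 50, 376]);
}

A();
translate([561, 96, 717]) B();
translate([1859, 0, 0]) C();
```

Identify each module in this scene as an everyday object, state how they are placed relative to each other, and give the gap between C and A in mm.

The bench's nearest face is 80 mm from the table's +x face.

A is a table. B is a bookshelf. C is a bench. The bookshelf is on top of the table, centred. The bench is on the floor beside the table on its +x side. The gap between the bench and the table is 80 mm.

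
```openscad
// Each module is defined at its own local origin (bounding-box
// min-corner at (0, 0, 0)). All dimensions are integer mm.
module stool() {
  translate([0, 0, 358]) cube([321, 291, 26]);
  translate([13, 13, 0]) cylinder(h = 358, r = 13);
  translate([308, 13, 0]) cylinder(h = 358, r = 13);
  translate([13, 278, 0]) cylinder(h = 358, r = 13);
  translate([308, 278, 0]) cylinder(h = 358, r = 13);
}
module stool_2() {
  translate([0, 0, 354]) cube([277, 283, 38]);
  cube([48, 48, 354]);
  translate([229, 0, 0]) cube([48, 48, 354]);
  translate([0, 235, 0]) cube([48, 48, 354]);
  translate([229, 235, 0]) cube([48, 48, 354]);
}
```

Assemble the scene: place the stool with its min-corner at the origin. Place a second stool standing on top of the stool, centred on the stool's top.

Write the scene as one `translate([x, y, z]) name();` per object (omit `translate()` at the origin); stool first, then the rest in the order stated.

stool();
translate([22, 4, 384]) stool_2();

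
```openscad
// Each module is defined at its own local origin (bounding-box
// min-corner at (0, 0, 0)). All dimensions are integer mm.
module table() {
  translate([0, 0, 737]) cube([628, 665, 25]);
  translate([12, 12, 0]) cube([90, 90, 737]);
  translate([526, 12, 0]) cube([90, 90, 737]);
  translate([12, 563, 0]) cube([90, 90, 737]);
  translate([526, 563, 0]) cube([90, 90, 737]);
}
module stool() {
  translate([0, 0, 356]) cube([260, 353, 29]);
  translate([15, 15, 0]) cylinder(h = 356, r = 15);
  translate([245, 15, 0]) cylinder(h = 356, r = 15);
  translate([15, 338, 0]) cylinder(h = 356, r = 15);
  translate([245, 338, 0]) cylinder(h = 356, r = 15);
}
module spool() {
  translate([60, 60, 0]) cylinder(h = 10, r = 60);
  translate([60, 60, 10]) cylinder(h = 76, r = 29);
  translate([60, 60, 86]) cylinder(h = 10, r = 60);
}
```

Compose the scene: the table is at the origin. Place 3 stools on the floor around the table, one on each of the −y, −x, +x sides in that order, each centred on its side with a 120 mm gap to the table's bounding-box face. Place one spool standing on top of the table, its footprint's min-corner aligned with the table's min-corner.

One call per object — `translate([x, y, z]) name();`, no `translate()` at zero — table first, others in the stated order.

table();
translate([184, -473, 0]) stool();
translate([-380, 156, 0]) stool();
translate([748, 156, 0]) stool();
translate([0, 0, 762]) spool();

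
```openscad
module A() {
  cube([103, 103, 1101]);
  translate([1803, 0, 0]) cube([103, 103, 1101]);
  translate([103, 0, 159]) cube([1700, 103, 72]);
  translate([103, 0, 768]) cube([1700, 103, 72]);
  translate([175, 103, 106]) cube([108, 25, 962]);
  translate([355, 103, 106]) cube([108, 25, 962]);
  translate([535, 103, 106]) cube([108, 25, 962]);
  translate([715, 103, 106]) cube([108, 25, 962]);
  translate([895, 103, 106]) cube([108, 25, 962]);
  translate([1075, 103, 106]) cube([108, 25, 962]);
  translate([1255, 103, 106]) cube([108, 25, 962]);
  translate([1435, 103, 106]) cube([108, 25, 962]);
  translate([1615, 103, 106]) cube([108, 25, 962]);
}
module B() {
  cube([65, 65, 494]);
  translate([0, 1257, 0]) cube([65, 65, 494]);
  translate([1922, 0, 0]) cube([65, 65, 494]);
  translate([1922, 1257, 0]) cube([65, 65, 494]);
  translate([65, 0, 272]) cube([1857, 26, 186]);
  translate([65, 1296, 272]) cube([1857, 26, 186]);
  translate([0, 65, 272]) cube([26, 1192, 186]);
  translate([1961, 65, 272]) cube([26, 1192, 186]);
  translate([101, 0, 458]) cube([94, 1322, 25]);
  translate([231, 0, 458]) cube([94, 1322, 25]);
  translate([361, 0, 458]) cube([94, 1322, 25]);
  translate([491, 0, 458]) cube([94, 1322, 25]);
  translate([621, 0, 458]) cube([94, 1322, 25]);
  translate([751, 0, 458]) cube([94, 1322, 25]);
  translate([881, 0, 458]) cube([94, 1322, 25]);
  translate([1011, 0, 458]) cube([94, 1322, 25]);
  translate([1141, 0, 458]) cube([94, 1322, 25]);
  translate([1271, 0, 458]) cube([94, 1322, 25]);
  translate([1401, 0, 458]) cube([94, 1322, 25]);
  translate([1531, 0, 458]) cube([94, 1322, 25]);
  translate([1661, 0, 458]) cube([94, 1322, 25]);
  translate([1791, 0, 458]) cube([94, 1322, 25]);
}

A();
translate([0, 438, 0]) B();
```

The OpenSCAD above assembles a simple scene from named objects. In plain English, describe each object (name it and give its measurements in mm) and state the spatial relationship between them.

A is a fence section. Two 103×103 mm posts, 1101 mm tall, stand on the floor with a clear span of 1700 mm between their inner faces. Two horizontal rails of 103×72 mm section span the gap between the posts with their undersides at z = 159 mm and z = 768 mm, flush with the posts' −y face. 9 pickets, each 108 mm wide, 25 mm thick and 962 mm tall, are fixed to the +y face of the rails with their bottoms at z = 106 mm, evenly spaced across the span with equal gaps (rounded down to the nearest mm) at the −x end and between each pair — any rounding remainder accumulates at the +x end.

B is a bed frame 1987 mm long (x) by 1322 mm wide (y). Four 65×65 mm corner posts, 494 mm tall, at the corners of the footprint. Four rails of 26 mm thickness and 186 mm height run between adjacent posts with their undersides at z = 272 mm, their outer faces flush with the outside of the frame (the two x-running rails run between the posts' inner faces; the two y-running rails run between the posts' inner faces). 14 slats, each 94 mm wide (x) and 25 mm thick, lie across the top of the two x-running rails, running the full 1322 mm width of the frame in y; the slats are evenly spaced along x between the inner faces of the end posts with equal gaps (rounded down to the nearest mm) at the −x end and between each pair — any rounding remainder accumulates at the +x end.

The bed frame is on the floor beside the fence section on its +y side.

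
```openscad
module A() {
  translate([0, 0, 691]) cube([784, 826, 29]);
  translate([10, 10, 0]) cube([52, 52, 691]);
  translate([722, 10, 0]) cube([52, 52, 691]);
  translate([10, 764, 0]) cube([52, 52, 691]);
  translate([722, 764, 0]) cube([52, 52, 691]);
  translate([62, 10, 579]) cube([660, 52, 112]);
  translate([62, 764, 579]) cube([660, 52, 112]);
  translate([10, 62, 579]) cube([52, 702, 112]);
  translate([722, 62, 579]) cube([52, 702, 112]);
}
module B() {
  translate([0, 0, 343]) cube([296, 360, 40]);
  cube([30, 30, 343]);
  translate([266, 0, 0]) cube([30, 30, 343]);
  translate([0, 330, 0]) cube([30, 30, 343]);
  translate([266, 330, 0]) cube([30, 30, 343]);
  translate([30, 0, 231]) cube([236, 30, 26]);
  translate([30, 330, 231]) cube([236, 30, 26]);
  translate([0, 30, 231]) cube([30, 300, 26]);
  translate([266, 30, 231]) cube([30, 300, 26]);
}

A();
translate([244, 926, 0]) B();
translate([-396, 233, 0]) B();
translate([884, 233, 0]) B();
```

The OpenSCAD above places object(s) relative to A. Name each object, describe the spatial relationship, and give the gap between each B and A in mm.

A is a table. B is a stool. Three stools sit around the table at the +y, −x, +x sides. The gap between each stool and the table is 100 mm.

Each stool's nearest face is 100 mm from the table's bounding box.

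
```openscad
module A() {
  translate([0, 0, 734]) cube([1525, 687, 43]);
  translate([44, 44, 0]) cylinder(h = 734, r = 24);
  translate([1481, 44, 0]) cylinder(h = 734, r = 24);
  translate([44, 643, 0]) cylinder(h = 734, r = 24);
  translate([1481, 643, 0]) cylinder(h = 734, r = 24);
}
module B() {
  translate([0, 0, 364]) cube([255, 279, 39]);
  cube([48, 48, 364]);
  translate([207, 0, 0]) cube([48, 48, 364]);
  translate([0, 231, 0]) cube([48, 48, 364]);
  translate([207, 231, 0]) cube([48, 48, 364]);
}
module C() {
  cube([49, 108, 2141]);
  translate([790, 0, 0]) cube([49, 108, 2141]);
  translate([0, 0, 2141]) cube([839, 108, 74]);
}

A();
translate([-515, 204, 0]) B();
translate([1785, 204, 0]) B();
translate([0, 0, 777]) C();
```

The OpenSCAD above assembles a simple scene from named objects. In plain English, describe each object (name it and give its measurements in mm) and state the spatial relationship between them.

A is a table: top 1525 mm (x) × 687 mm (y), 43 mm thick, upper face at z = 777 mm, on four round legs of 48 mm diameter, each leg's bounding box inset 20 mm from the nearest pair of top edges, running from z = 0 to the bottom of the top.

B is a four-legged stool. The seat is a 255×279×39 mm slab whose top surface is at z = 403 mm; four square legs, each 48×48 mm in cross-section, run from the floor (z = 0) to the underside of the seat, each flush with a corner of the seat.

C is a door frame. The clear opening is 741 mm wide and 2141 mm high. Two 49 mm wide jambs, 108 mm deep, stand either side of the opening from the floor to the top of the opening. A 74 mm thick head sits across the top of both jambs, spanning the full outside width of the frame.

Two stools sit around the table at the −x, +x sides. The door frame is on top of the table.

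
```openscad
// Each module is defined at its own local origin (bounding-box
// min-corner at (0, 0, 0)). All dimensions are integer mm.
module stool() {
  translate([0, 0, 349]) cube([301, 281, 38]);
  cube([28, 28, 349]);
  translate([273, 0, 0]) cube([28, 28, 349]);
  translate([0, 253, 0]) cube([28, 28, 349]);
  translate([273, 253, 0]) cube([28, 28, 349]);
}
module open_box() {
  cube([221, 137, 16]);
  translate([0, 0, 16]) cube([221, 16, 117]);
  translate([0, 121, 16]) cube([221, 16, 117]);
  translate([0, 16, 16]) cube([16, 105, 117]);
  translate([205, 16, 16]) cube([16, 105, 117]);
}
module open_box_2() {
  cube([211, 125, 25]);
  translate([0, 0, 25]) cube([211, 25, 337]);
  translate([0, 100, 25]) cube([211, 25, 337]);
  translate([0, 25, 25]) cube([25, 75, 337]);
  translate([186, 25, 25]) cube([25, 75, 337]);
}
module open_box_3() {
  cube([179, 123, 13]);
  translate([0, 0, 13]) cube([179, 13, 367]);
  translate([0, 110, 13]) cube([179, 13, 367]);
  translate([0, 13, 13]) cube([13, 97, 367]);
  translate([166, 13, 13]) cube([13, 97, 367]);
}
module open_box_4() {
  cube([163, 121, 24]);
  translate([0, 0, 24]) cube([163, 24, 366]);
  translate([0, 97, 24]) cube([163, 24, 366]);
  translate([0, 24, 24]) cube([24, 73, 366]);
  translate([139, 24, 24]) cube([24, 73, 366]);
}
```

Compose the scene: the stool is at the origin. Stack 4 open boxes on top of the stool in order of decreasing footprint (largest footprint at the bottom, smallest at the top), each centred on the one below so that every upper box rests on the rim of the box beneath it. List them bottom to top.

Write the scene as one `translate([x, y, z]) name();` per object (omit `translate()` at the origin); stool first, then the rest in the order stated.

stool();
translate([40, 72, 387]) open_box();
translate([45, 78, 520]) open_box_2();
translate([61, 79, 882]) open_box_3();
translate([69, 80, 1262]) open_box_4();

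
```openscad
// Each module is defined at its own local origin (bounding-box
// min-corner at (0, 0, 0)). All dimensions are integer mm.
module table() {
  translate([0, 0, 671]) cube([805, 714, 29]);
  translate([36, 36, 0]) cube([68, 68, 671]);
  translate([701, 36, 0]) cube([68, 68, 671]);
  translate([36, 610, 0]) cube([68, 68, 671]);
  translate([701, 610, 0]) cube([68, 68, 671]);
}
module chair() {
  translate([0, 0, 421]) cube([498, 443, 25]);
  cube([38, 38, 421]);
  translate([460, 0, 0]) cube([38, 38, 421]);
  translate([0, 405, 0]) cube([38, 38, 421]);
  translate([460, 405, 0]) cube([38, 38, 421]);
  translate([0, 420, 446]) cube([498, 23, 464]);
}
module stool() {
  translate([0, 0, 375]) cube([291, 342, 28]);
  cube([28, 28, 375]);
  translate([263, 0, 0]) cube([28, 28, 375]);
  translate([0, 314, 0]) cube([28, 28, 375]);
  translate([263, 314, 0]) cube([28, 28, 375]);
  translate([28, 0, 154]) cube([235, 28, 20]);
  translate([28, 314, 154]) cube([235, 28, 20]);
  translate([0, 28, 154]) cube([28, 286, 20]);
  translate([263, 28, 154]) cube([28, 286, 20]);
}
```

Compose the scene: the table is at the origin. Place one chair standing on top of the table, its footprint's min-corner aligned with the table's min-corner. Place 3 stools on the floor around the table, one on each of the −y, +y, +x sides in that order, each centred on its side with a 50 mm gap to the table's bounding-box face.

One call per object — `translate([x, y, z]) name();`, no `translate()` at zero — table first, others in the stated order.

table();
translate([0, 0, 700]) chair();
translate([257, -392, 0]) stool();
translate([257, 764, 0]) stool();
translate([855, 186, 0]) stool();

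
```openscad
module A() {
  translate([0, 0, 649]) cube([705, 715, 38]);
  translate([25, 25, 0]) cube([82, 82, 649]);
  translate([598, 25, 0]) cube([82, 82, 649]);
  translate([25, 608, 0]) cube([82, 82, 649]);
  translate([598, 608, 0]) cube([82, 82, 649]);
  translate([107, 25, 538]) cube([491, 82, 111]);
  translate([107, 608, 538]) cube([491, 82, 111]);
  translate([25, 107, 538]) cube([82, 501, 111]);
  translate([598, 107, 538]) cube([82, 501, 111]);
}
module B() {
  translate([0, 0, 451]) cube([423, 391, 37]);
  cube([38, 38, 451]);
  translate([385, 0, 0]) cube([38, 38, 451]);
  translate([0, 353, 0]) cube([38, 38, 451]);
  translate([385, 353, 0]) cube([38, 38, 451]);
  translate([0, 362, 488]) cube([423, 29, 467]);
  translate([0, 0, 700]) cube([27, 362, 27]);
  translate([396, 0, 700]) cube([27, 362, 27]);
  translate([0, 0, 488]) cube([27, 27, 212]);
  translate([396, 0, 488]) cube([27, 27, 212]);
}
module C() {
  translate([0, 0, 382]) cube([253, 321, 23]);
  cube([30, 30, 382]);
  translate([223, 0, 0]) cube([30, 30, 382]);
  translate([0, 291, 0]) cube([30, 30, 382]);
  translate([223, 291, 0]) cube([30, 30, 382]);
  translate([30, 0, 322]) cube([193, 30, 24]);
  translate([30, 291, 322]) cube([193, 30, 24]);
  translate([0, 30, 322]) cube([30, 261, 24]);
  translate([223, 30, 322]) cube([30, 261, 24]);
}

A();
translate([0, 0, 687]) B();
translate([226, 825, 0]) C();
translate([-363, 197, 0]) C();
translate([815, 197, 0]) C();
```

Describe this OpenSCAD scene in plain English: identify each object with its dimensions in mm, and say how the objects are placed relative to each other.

A is a rectangular dining table. The top is 705×715×38 mm with its upper surface at z = 687 mm. It stands on four 82×82 mm square legs, each inset 25 mm from the nearest pair of top edges, running from the floor to the underside of the top. Four apron rails, 82 mm thick and 111 mm tall, run between adjacent legs with their top edges flush with the underside of the top and their outer faces flush with the legs' outer faces.

B is a chair. The seat is a 423×391×37 mm slab with its top at z = 488 mm, on four 38×38 mm corner legs (flush with the seat edges, standing on z = 0). A flat backrest 29 mm thick, 467 mm tall, spans the full seat width and rises from the seat top along its +y edge, rear face flush with the rear of the seat. Two armrests of 27×27 mm section run along each side from the seat's front edge to the front of the backrest, top faces 239 mm above the seat top and outer faces flush with the seat's x-edges; a 27×27 mm post under the front of each armrest stands on the seat at the front corner.

C is a simple wooden stool: a rectangular seat 253 mm (x) by 321 mm (y), 23 mm thick, top face at z = 405 mm, on four square legs, each 30×30 mm in cross-section. The legs rest on z = 0, each flush with a corner of the seat. Four stretchers, 30 mm wide and 24 mm tall, connect adjacent legs with their undersides at z = 322 mm, each running between the inner faces of the legs it joins and aligned with the legs' outer faces on the other axis.

The chair is on top of the table. Three stools sit around the table at the +y, −x, +x sides.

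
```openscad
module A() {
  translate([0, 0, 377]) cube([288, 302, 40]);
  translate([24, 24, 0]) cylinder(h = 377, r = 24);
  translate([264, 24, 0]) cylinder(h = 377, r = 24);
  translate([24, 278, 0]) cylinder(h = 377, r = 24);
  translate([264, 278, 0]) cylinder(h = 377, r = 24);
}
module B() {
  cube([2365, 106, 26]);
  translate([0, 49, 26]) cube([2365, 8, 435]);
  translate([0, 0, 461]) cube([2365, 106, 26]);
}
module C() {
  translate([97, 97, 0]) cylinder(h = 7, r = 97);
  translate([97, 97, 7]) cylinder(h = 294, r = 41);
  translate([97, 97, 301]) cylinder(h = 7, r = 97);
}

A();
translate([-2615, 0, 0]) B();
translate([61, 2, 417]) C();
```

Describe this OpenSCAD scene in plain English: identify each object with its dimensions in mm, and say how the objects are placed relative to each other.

A is a four-legged stool. The seat is 288×302 mm, 40 mm thick, top at z = 417 mm. It stands on four round legs, each 48 mm in diameter, from z = 0 to the seat underside, each leg's axis is inset half a diameter from the nearest pair of seat edges (so the leg's bounding box is flush with the corner).

B is an I-beam lying along x, 2365 mm long. Overall section height 487 mm. Two flanges 106 mm wide (y) and 26 mm thick, one on the floor and one at the top; a web 8 mm thick runs between them, centred on the flange width.

C is a spool: two coaxial disc flanges of radius 97 mm and thickness 7 mm, joined by a core cylinder of radius 41 mm and height 294 mm. The lower flange rests on z = 0 and the three cylinders share a vertical axis.

The I-beam is on the floor beside the stool on its −x side. The spool is on top of the stool.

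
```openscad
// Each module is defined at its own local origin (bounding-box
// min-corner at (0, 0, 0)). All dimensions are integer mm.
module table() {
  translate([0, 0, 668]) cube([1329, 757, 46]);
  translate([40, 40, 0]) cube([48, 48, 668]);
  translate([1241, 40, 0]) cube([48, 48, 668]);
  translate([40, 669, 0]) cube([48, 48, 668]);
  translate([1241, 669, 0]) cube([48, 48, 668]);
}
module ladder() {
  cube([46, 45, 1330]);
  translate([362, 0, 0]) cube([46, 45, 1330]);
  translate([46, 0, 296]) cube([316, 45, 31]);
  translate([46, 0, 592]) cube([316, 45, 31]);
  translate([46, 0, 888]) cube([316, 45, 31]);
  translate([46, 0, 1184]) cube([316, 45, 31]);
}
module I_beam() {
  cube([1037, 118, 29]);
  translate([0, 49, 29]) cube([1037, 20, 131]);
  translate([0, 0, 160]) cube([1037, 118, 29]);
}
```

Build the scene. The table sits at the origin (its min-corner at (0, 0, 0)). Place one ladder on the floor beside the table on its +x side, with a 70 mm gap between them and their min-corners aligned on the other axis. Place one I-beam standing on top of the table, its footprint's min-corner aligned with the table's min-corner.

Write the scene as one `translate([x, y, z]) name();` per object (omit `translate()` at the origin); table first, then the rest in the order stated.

table();
translate([1399, 0, 0]) ladder();
translate([0, 0, 714]) I_beam();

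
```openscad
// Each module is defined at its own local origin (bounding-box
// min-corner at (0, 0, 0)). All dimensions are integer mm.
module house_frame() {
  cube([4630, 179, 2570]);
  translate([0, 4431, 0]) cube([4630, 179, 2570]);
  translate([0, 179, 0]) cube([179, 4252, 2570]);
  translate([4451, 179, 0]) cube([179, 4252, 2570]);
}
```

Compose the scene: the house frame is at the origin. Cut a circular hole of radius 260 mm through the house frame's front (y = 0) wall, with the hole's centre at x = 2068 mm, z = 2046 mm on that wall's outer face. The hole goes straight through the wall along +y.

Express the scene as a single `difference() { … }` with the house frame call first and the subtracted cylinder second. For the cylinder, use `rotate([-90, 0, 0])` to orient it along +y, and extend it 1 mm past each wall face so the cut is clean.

difference() {
  house_frame();
  translate([2068, -1, 2046]) rotate([-90, 0, 0]) cylinder(h = 181, r = 260);
}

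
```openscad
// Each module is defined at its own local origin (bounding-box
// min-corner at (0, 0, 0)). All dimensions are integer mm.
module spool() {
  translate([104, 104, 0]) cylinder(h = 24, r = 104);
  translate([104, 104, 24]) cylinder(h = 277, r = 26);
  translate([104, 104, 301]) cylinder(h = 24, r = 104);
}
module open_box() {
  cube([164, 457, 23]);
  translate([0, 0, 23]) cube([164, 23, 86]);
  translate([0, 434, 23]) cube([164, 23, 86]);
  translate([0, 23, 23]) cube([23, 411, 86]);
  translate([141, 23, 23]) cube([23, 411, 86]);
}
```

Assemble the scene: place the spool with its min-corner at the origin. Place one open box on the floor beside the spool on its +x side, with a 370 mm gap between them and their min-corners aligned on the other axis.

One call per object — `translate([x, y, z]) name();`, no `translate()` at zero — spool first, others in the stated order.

spool();
translate([578, 0, 0]) open_box();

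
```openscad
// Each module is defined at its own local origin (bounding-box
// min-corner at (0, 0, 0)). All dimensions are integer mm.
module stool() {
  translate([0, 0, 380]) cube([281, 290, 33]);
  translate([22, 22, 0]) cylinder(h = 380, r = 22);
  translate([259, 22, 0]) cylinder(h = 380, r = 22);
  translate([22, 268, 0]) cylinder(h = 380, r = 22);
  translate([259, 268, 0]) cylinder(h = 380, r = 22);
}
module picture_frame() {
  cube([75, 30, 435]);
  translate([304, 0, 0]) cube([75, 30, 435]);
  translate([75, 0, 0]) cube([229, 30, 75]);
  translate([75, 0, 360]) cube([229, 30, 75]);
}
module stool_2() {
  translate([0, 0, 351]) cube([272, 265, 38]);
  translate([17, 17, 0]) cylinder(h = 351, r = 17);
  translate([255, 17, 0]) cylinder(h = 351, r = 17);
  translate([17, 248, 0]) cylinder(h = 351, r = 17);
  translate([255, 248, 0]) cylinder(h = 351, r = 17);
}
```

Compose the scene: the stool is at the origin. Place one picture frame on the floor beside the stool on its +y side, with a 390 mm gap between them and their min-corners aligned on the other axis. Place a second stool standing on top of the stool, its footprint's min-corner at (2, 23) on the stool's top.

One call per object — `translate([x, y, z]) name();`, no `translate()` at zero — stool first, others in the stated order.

stool();
translate([0, 680, 0]) picture_frame();
translate([2, 23, 413]) stool_2();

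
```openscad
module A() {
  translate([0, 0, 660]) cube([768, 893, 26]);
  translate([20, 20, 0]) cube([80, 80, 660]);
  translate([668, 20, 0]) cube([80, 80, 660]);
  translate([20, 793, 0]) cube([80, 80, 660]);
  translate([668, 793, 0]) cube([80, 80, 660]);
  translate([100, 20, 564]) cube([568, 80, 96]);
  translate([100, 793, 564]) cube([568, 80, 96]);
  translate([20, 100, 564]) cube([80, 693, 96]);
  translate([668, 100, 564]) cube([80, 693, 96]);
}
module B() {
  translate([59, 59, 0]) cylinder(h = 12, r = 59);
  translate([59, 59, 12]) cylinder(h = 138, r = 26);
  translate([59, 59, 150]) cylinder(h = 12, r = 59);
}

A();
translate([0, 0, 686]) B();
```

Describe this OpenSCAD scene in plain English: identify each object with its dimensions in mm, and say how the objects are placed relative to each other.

A is a rectangular dining table. The top is 768×893×26 mm with its upper surface at z = 686 mm. It stands on four 80×80 mm square legs, each inset 20 mm from the nearest pair of top edges, running from the floor to the underside of the top. Four apron rails, 80 mm thick and 96 mm tall, run between adjacent legs with their top edges flush with the underside of the top and their outer faces flush with the legs' outer faces.

B is a spool: two coaxial disc flanges of radius 59 mm and thickness 12 mm, joined by a core cylinder of radius 26 mm and height 138 mm. The lower flange rests on z = 0 and the three cylinders share a vertical axis.

The spool is on top of the table.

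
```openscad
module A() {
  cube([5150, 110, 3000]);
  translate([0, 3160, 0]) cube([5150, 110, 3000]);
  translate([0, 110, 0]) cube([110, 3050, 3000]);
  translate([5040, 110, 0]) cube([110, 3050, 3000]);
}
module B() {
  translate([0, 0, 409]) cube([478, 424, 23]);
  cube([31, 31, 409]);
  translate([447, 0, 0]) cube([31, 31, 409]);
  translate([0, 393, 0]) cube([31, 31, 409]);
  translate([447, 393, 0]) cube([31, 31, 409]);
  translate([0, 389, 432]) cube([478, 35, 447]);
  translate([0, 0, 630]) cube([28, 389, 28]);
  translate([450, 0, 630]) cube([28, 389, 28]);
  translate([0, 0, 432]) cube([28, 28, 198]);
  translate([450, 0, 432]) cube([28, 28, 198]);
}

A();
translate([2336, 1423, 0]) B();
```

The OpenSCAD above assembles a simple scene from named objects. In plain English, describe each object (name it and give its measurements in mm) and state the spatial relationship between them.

A is a box-shaped house frame (walls only): outside footprint 5150×3270 mm, wall height 3000 mm, wall thickness 110 mm. The two y-facing walls run the full x-width; the two x-facing walls fit between the inner faces of the y-facing walls.

B is a chair. The seat is a 478×424×23 mm slab with its top at z = 432 mm, on four 31×31 mm corner legs (flush with the seat edges, standing on z = 0). A flat backrest 35 mm thick, 447 mm tall, spans the full seat width and rises from the seat top along its +y edge, rear face flush with the rear of the seat. Two armrests of 28×28 mm section run along each side from the seat's front edge to the front of the backrest, top faces 226 mm above the seat top and outer faces flush with the seat's x-edges; a 28×28 mm post under the front of each armrest stands on the seat at the front corner.

The chair sits inside the house frame, centred.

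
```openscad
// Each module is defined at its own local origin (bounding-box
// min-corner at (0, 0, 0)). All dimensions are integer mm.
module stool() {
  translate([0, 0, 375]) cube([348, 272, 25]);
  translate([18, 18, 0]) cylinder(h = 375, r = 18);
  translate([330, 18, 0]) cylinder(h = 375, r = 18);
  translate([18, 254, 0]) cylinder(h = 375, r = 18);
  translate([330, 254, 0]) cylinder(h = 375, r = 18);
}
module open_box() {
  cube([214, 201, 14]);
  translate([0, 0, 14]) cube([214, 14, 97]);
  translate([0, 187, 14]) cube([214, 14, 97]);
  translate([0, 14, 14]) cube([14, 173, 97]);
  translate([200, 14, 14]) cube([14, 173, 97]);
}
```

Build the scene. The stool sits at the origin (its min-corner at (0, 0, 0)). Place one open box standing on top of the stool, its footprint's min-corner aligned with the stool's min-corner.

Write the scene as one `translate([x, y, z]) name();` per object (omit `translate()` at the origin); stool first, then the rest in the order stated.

stool();
translate([0, 0, 400]) open_box();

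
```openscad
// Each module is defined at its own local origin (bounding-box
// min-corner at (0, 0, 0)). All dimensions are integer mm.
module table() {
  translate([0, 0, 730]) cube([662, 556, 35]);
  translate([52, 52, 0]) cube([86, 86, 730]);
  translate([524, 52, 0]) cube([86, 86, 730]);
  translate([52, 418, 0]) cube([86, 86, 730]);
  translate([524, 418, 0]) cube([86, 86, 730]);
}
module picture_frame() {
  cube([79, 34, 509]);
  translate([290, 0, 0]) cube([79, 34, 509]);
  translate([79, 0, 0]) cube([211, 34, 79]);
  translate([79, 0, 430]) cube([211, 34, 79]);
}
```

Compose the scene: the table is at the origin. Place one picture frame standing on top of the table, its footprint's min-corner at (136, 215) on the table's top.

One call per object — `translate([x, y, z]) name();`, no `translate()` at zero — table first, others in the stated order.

table();
translate([136, 215, 765]) picture_frame();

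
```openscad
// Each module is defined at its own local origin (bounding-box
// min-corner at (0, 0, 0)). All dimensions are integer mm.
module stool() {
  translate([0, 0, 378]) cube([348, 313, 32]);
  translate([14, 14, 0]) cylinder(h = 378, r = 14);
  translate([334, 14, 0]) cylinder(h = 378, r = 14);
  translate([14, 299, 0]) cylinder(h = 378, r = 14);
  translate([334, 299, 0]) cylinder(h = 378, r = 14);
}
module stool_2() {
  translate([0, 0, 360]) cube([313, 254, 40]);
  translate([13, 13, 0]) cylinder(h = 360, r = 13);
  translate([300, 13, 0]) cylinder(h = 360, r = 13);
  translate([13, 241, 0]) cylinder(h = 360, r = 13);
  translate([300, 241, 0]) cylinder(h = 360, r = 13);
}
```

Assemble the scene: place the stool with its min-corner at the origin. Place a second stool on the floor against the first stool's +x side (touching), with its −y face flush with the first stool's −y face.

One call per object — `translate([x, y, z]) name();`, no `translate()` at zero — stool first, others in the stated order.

stool();
translate([348, 0, 0]) stool_2();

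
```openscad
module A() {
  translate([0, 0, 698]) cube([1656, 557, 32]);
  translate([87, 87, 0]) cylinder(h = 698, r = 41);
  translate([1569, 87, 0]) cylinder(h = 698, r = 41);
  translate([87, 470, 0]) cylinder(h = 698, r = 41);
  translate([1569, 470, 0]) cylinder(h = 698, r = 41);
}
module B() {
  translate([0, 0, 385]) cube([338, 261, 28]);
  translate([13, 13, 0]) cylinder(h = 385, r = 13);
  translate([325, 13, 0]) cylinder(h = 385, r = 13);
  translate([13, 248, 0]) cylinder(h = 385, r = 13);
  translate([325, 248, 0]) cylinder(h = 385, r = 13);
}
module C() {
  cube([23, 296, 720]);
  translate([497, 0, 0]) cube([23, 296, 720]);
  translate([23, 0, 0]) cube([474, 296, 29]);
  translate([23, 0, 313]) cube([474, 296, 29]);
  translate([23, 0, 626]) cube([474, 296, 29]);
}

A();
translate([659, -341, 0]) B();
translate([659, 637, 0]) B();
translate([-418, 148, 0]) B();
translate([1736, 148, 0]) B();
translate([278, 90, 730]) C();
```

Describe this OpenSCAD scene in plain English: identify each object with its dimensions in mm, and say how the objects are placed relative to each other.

A is a rectangular dining table. The top is 1656×557×32 mm with its upper surface at z = 730 mm. It stands on four round legs of 82 mm diameter, each leg's bounding box inset 46 mm from the nearest pair of top edges, running from the floor to the underside of the top.

B is a simple wooden stool: a rectangular seat 338 mm (x) by 261 mm (y), 28 mm thick, top face at z = 413 mm, on four round legs, each 26 mm in diameter. The legs rest on z = 0, each leg's axis is inset half a diameter from the nearest pair of seat edges (so the leg's bounding box is flush with the corner).

C is a bookshelf 520 mm wide overall, 296 mm deep and 720 mm tall. The two sides are 23 mm thick vertical panels. 3 horizontal shelves of 29 mm thickness span between the inner faces of the sides; the lowest shelf sits on the floor and shelves are stacked with a clear vertical gap of 284 mm between each pair.

Four stools sit around the table at the −y, +y, −x, +x sides. The bookshelf is on top of the table.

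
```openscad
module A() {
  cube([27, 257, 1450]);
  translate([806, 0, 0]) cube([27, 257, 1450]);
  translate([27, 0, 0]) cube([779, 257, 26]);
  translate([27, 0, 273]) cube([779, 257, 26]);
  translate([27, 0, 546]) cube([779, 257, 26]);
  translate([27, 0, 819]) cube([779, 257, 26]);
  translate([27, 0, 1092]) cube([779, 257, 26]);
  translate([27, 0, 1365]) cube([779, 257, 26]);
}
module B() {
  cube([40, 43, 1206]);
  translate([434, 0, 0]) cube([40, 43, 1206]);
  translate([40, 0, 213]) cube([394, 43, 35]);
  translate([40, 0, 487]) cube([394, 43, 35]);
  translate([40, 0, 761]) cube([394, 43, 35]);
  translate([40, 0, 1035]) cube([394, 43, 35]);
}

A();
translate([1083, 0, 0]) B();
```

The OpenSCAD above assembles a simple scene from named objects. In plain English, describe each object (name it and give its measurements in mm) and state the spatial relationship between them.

A is an open bookshelf. Two side panels, each 27 mm thick, 257 mm deep and 1450 mm tall, stand 833 mm apart (outside-to-outside). Between them sit 6 shelves, each 26 mm thick and 257 mm deep, spanning the full gap between the sides. The bottom shelf rests on the floor (its underside at z = 0) and the clear gap between one shelf's top and the next shelf's underside is 247 mm.

B is a wooden ladder with two side rails of 40×43 mm section and 1206 mm height, set 474 mm apart overall. Between them run 4 rectangular rungs (43 mm deep, 35 mm thick), front faces flush with the rails' −y face. The bottom of the first rung is 213 mm above the floor and each subsequent rung is 274 mm higher than the one below.

The ladder is on the floor beside the bookshelf on its +x side.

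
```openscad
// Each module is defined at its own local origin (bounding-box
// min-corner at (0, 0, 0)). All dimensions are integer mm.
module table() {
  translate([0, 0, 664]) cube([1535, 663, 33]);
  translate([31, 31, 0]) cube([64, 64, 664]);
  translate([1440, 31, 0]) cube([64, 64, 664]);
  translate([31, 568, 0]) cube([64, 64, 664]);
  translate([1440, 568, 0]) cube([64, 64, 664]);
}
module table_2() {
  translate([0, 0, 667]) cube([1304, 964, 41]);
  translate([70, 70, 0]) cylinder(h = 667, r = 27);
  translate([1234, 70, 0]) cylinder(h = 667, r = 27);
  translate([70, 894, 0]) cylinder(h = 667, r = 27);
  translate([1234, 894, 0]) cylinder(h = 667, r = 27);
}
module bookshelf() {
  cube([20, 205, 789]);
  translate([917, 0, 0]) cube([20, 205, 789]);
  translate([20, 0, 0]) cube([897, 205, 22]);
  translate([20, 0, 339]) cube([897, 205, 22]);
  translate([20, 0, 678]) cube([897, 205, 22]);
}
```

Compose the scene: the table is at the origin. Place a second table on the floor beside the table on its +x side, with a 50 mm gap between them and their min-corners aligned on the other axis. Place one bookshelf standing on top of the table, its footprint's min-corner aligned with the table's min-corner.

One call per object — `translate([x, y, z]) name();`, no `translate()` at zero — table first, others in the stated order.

table();
translate([1585, 0, 0]) table_2();
translate([0, 0, 697]) bookshelf();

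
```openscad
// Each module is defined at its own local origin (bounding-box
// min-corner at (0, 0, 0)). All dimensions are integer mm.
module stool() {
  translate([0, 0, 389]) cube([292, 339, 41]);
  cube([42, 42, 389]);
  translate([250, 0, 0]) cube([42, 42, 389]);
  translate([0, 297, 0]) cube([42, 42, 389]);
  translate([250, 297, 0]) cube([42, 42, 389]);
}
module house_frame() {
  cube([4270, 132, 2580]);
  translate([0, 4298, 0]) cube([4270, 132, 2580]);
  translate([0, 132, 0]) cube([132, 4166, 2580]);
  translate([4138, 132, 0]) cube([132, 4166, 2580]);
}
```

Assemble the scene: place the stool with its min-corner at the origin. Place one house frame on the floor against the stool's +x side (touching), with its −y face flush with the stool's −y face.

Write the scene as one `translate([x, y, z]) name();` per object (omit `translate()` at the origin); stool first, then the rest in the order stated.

stool();
translate([292, 0, 0]) house_frame();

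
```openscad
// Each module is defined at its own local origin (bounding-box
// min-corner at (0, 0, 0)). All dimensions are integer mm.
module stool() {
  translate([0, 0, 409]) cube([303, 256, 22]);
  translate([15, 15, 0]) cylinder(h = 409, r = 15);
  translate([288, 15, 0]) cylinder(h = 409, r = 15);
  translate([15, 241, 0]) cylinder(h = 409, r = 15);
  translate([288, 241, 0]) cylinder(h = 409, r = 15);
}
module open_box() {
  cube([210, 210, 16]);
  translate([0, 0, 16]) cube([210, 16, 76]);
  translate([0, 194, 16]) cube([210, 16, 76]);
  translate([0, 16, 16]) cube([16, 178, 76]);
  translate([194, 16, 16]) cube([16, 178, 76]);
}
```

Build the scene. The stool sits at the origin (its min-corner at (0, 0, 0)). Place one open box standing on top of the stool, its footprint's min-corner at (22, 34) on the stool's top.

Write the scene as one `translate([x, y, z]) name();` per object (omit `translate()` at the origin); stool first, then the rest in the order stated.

stool();
translate([22, 34, 431]) open_box();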